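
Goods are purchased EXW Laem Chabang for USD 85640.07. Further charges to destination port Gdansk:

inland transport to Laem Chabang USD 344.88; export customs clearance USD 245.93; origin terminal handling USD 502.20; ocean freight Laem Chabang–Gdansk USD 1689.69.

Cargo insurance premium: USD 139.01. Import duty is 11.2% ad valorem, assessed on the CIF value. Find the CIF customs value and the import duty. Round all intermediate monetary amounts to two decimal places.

CIF value: USD 88561.78; import duty: USD 9918.92

CIF = EXW price + pre-shipment costs + freight + insurance
CIF = 85640.07 + 344.88 + 245.93 + 502.20 + 1689.69 + 139.01 = 88561.78
Import duty = 88561.78 × 11.2% = 9918.92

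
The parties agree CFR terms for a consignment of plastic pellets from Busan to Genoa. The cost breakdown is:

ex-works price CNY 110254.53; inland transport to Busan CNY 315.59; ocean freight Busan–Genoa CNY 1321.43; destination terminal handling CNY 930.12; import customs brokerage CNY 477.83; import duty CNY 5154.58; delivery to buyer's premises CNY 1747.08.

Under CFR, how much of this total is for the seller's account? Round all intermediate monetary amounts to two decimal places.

CFR: the seller pays costs through ocean freight to the destination port, but not insurance.
Seller's account: goods 110254.53 + inland to port 315.59 + freight 1321.43 = 111891.55
Buyer's account: destination terminal 930.12 + brokerage 477.83 + duty 5154.58 + delivery 1747.08 = 8309.61

Seller's account: CNY 111891.55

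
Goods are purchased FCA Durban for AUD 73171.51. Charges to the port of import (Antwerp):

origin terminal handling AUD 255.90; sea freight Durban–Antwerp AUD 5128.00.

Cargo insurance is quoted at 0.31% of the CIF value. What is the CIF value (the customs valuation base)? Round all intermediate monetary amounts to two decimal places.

CIF value: AUD 78799.69

Let C be the CIF value. C = FCA price + pre-shipment costs + freight + 0.31% × C
C − 0.31% × C = 73171.51 + 255.90 + 5128.00
0.9969 × C = 78555.41
C = 78555.41 / 0.9969 = 78799.69
Insurance premium = 0.31% × 78799.69 = 244.28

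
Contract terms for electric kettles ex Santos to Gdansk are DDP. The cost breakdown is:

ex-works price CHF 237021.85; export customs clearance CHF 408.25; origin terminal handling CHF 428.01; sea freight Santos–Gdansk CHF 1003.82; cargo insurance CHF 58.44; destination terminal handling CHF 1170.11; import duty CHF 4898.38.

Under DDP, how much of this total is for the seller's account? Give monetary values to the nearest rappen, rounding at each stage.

DDP: the seller bears all costs including import duty.
Seller's account: goods 237021.85 + export clearance 408.25 + origin terminal 428.01 + freight 1003.82 + insurance 58.44 + destination terminal 1170.11 + duty 4898.38 = 244988.86
Buyer's account: 0.00

Seller's account: CHF 244988.86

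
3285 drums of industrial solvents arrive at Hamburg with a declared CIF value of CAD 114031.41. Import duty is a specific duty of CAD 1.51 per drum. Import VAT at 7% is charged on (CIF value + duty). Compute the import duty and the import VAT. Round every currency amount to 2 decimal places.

Import duty: CAD 4960.35; import VAT: CAD 8329.42

Import duty = 3285 × 1.51 = 4960.35
VAT base = CIF + duty = 114031.41 + 4960.35 = 118991.76
Import VAT = 118991.76 × 7% = 8329.42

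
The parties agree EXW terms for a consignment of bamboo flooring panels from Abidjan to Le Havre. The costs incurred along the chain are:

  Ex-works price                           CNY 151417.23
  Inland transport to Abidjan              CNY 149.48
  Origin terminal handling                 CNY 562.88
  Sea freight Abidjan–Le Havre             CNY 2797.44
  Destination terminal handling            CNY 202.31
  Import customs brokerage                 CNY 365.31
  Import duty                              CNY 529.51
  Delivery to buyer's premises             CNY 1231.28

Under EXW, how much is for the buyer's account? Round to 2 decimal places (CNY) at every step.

EXW: the seller makes goods available at their premises; the buyer bears all onward costs.
Seller's account: goods 151417.23 = 151417.23
Buyer's account: inland to port 149.48 + origin terminal 562.88 + freight 2797.44 + destination terminal 202.31 + brokerage 365.31 + duty 529.51 + delivery 1231.28 = 5838.21

Buyer's account: CNY 5838.21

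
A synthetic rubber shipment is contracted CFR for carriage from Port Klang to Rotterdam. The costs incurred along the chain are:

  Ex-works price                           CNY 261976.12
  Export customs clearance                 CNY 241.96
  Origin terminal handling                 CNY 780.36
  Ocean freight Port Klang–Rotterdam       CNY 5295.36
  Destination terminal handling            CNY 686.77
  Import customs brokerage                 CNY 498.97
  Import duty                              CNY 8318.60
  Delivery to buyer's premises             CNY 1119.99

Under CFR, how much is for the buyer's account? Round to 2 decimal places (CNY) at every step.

CFR: the seller pays costs through ocean freight to the destination port, but not insurance.
Seller's account: goods 261976.12 + export clearance 241.96 + origin terminal 780.36 + freight 5295.36 = 268293.80
Buyer's account: destination terminal 686.77 + brokerage 498.97 + duty 8318.60 + delivery 1119.99 = 10624.33

Buyer's account: CNY 10624.33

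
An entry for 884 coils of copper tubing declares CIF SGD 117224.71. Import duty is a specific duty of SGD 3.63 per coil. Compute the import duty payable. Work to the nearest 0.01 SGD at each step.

Import duty = 884 × 3.63 = 3208.92

Import duty: SGD 3208.92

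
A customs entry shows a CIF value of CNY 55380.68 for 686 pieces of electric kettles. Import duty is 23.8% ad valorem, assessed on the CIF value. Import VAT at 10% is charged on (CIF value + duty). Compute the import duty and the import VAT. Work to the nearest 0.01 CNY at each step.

Import duty: CNY 13180.60; import VAT: CNY 6856.13

Import duty = 55380.68 × 23.8% = 13180.60
VAT base = CIF + duty = 55380.68 + 13180.60 = 68561.28
Import VAT = 68561.28 × 10% = 6856.13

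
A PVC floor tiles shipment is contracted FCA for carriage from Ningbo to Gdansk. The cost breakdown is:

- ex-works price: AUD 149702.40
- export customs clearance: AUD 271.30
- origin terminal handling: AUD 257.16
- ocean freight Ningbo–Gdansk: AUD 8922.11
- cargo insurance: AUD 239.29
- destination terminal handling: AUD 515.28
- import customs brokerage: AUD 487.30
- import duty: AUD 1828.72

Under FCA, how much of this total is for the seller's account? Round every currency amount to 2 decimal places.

Seller's account: AUD 149973.70

FCA: the seller delivers export-cleared goods to the carrier; the buyer bears costs from that point.
Seller's account: goods 149702.40 + export clearance 271.30 = 149973.70
Buyer's account: origin terminal 257.16 + freight 8922.11 + insurance 239.29 + destination terminal 515.28 + brokerage 487.30 + duty 1828.72 = 12249.86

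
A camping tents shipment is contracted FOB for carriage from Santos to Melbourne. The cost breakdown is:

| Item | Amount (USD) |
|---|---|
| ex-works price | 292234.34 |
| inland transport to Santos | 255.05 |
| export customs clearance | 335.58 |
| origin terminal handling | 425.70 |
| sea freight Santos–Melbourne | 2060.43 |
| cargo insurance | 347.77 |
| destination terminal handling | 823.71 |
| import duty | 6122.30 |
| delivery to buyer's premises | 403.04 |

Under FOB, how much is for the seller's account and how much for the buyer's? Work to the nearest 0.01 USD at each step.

FOB: the seller bears costs until goods are on board at the origin port; the buyer bears freight, insurance and all costs thereafter.
Seller's account: goods 292234.34 + inland to port 255.05 + export clearance 335.58 + origin terminal 425.70 = 293250.67
Buyer's account: freight 2060.43 + insurance 347.77 + destination terminal 823.71 + duty 6122.30 + delivery 403.04 = 9757.25

Seller: USD 293250.67; buyer: USD 9757.25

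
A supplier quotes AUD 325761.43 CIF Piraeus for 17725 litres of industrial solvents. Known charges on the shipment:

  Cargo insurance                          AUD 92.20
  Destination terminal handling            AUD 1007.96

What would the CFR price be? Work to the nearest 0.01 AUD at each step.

CFR price: AUD 325669.23

Not relevant to the conversion: destination terminal — on the buyer under both terms; not part of either seller's price.
From CIF to CFR, the seller no longer bears: insurance.
CFR price = 325761.43 − 92.20 = 325669.23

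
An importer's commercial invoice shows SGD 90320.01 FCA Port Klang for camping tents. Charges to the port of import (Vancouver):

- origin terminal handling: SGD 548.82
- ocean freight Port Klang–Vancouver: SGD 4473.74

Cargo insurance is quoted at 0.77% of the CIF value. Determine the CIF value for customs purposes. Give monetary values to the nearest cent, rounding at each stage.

Let C be the CIF value. C = FCA price + pre-shipment costs + freight + 0.77% × C
C − 0.77% × C = 90320.01 + 548.82 + 4473.74
0.9923 × C = 95342.57
C = 95342.57 / 0.9923 = 96082.40
Insurance premium = 0.77% × 96082.40 = 739.83

CIF value: SGD 96082.40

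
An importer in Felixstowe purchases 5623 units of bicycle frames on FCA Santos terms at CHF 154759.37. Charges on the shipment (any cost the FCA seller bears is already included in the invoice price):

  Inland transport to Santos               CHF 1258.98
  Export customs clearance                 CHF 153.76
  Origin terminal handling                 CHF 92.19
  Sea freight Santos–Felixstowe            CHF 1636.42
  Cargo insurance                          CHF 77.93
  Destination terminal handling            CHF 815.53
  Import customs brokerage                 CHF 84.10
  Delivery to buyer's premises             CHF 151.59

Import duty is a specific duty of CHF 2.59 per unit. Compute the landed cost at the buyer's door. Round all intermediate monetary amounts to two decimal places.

Total landed cost: CHF 172180.70

FCA: the seller delivers export-cleared goods to the carrier; the buyer bears costs from that point.
Already in the invoice (seller's account under FCA): inland to port, export clearance — exclude.
CIF value = FCA price + origin terminal + freight + insurance = 154759.37 + 92.19 + 1636.42 + 77.93 = 156565.91
Import duty = 5623 × 2.59 = 14563.57
Buyer bears: origin terminal 92.19 + freight 1636.42 + insurance 77.93 + destination terminal 815.53 + brokerage 84.10 + delivery 151.59 + duty 14563.57 = 17421.33
Landed cost = invoice 154759.37 + 17421.33 = 172180.70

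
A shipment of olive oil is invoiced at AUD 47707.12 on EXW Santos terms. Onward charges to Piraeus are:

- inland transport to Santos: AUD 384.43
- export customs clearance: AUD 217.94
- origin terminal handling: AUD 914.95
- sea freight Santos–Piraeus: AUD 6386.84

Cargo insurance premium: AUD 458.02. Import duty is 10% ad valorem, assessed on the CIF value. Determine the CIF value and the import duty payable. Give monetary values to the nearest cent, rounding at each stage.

CIF = EXW price + pre-shipment costs + freight + insurance
CIF = 47707.12 + 384.43 + 217.94 + 914.95 + 6386.84 + 458.02 = 56069.30
Import duty = 56069.30 × 10% = 5606.93

CIF value: AUD 56069.30; import duty: AUD 5606.93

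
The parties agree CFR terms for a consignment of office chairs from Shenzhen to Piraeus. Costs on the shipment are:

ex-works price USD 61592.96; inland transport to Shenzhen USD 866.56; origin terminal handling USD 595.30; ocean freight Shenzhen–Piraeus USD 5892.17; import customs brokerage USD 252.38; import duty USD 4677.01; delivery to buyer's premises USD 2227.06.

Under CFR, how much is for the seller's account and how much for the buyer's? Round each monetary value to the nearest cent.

CFR: the seller pays costs through ocean freight to the destination port, but not insurance.
Seller's account: goods 61592.96 + inland to port 866.56 + origin terminal 595.30 + freight 5892.17 = 68946.99
Buyer's account: brokerage 252.38 + duty 4677.01 + delivery 2227.06 = 7156.45

Seller: USD 68946.99; buyer: USD 7156.45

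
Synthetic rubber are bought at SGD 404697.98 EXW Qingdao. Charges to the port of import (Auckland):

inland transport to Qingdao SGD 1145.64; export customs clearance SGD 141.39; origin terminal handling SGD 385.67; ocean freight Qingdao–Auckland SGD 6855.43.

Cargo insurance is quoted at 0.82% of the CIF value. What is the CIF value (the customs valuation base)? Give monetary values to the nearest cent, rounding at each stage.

CIF value: SGD 416642.58

Let C be the CIF value. C = EXW price + pre-shipment costs + freight + 0.82% × C
C − 0.82% × C = 404697.98 + 1145.64 + 141.39 + 385.67 + 6855.43
0.9918 × C = 413226.11
C = 413226.11 / 0.9918 = 416642.58
Insurance premium = 0.82% × 416642.58 = 3416.47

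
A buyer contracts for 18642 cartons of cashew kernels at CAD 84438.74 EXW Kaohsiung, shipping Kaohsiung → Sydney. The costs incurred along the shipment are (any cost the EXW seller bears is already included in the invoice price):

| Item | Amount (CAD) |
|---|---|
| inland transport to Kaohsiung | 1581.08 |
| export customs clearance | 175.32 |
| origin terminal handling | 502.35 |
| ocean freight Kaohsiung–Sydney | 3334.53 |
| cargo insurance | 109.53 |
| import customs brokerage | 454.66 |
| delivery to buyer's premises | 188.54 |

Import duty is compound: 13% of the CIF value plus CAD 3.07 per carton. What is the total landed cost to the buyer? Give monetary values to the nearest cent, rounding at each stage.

Total landed cost: CAD 159734.09

EXW: the seller makes goods available at their premises; the buyer bears all onward costs.
CIF value = EXW price + inland to port + export clearance + origin terminal + freight + insurance = 84438.74 + 1581.08 + 175.32 + 502.35 + 3334.53 + 109.53 = 90141.55
Ad valorem component: 90141.55 × 13% = 11718.40
Specific component: 18642 × 3.07 = 57230.94
Import duty = 11718.40 + 57230.94 = 68949.34
Buyer bears: inland to port 1581.08 + export clearance 175.32 + origin terminal 502.35 + freight 3334.53 + insurance 109.53 + brokerage 454.66 + delivery 188.54 + duty 68949.34 = 75295.35
Landed cost = invoice 84438.74 + 75295.35 = 159734.09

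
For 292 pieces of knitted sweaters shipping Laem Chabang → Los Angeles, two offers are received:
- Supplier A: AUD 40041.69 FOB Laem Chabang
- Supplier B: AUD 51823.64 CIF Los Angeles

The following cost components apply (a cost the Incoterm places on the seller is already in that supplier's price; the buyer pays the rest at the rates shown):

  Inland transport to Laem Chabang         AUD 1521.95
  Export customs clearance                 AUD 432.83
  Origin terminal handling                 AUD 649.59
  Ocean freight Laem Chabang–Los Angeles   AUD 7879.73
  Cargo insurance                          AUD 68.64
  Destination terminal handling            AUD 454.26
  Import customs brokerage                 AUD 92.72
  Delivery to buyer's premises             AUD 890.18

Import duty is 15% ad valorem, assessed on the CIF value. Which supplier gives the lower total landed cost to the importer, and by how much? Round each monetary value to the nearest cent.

Supplier A (FOB):
CIF value = FOB price + freight + insurance = 40041.69 + 7879.73 + 68.64 = 47990.06
Import duty = 47990.06 × 15% = 7198.51
Buyer bears (A): 7879.73 + 68.64 + 454.26 + 92.72 + 890.18 = 9385.53
Landed cost (A) = invoice 40041.69 + 9385.53 + duty 7198.51 = 56625.73
Supplier B (CIF):
The CIF price already equals the CIF value: 51823.64
Import duty = 51823.64 × 15% = 7773.55
Buyer bears (B): 454.26 + 92.72 + 890.18 = 1437.16
Landed cost (B) = invoice 51823.64 + 1437.16 + duty 7773.55 = 61034.35
Difference = |56625.73 − 61034.35| = 4408.62

Supplier A is cheaper by AUD 4408.62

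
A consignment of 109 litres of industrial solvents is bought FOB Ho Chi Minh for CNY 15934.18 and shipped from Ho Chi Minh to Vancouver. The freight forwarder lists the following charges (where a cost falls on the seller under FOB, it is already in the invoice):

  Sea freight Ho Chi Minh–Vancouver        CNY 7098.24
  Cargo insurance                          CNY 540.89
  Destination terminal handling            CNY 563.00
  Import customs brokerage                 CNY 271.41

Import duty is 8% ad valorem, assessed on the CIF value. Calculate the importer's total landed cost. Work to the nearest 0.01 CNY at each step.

FOB: the seller bears costs until goods are on board at the origin port; the buyer bears freight, insurance and all costs thereafter.
CIF value = FOB price + freight + insurance = 15934.18 + 7098.24 + 540.89 = 23573.31
Import duty = 23573.31 × 8% = 1885.86
Buyer bears: freight 7098.24 + insurance 540.89 + destination terminal 563.00 + brokerage 271.41 + duty 1885.86 = 10359.40
Landed cost = invoice 15934.18 + 10359.40 = 26293.58

Total landed cost: CNY 26293.58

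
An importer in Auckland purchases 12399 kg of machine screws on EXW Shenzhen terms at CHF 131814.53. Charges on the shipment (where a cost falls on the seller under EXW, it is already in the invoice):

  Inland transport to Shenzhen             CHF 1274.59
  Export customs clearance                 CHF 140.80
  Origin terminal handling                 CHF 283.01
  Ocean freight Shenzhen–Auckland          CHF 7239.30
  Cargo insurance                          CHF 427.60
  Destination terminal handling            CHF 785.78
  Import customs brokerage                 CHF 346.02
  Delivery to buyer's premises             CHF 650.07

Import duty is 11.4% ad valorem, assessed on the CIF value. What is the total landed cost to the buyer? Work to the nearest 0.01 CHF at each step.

Total landed cost: CHF 159056.20

EXW: the seller makes goods available at their premises; the buyer bears all onward costs.
CIF value = EXW price + inland to port + export clearance + origin terminal + freight + insurance = 131814.53 + 1274.59 + 140.80 + 283.01 + 7239.30 + 427.60 = 141179.83
Import duty = 141179.83 × 11.4% = 16094.50
Buyer bears: inland to port 1274.59 + export clearance 140.80 + origin terminal 283.01 + freight 7239.30 + insurance 427.60 + destination terminal 785.78 + brokerage 346.02 + delivery 650.07 + duty 16094.50 = 27241.67
Landed cost = invoice 131814.53 + 27241.67 = 159056.20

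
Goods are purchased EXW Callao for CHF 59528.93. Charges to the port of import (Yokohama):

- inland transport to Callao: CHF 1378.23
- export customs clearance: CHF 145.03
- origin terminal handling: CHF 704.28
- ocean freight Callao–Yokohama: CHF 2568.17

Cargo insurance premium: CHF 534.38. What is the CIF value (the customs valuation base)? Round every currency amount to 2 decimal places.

CIF = EXW price + pre-shipment costs + freight + insurance
CIF = 59528.93 + 1378.23 + 145.03 + 704.28 + 2568.17 + 534.38 = 64859.02

CIF value: CHF 64859.02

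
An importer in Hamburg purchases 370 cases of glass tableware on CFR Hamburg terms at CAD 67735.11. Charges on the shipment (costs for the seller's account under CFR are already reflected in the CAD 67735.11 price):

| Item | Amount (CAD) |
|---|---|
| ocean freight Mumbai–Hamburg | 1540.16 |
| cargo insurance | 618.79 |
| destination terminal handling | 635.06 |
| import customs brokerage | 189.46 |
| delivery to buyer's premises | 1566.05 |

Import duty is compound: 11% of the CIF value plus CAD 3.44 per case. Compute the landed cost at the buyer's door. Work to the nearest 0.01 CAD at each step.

Total landed cost: CAD 79536.20

CFR: the seller pays costs through ocean freight to the destination port, but not insurance.
Already in the invoice (seller's account under CFR): freight — exclude.
CIF value = CFR price + insurance = 67735.11 + 618.79 = 68353.90
Ad valorem component: 68353.90 × 11% = 7518.93
Specific component: 370 × 3.44 = 1272.80
Import duty = 7518.93 + 1272.80 = 8791.73
Buyer bears: insurance 618.79 + destination terminal 635.06 + brokerage 189.46 + delivery 1566.05 + duty 8791.73 = 11801.09
Landed cost = invoice 67735.11 + 11801.09 = 79536.20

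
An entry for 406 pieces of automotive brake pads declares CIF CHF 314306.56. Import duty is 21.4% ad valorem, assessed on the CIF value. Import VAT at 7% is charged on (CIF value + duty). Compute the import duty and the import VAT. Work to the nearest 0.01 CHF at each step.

Import duty: CHF 67261.60; import VAT: CHF 26709.77

Import duty = 314306.56 × 21.4% = 67261.60
VAT base = CIF + duty = 314306.56 + 67261.60 = 381568.16
Import VAT = 381568.16 × 7% = 26709.77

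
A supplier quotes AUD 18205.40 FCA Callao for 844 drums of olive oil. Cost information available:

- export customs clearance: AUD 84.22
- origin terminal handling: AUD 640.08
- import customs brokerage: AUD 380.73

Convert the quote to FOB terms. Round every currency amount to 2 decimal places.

Not relevant to the conversion: export clearance — on the seller under both FCA and FOB; already in the FCA price and stays in the FOB price. brokerage — on the buyer under both terms; not part of either seller's price.
From FCA to FOB, the seller additionally bears: origin terminal.
FOB price = 18205.40 + 640.08 = 18845.48

FOB price: AUD 18845.48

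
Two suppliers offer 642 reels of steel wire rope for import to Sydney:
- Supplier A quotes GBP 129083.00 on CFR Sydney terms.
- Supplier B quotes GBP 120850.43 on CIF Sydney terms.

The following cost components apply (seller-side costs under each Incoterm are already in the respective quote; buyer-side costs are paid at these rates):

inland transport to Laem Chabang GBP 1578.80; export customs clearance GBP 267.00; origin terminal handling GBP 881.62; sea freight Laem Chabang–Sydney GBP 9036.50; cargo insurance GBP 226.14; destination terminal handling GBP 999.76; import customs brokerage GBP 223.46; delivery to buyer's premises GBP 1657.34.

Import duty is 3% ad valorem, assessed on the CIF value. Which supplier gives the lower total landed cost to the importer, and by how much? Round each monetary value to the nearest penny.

Supplier A (CFR):
CIF value = CFR price + insurance = 129083.00 + 226.14 = 129309.14
Import duty = 129309.14 × 3% = 3879.27
Buyer bears (A): 226.14 + 999.76 + 223.46 + 1657.34 = 3106.70
Landed cost (A) = invoice 129083.00 + 3106.70 + duty 3879.27 = 136068.97
Supplier B (CIF):
The CIF price already equals the CIF value: 120850.43
Import duty = 120850.43 × 3% = 3625.51
Buyer bears (B): 999.76 + 223.46 + 1657.34 = 2880.56
Landed cost (B) = invoice 120850.43 + 2880.56 + duty 3625.51 = 127356.50
Difference = |136068.97 − 127356.50| = 8712.47

Supplier B is cheaper by GBP 8712.47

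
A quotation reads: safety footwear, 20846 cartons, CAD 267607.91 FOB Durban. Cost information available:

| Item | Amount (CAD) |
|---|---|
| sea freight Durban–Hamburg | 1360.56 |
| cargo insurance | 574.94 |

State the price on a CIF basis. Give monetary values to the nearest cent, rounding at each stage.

From FOB to CIF, the seller additionally bears: freight, insurance.
CIF price = 267607.91 + 1360.56 + 574.94 = 269543.41

CIF price: CAD 269543.41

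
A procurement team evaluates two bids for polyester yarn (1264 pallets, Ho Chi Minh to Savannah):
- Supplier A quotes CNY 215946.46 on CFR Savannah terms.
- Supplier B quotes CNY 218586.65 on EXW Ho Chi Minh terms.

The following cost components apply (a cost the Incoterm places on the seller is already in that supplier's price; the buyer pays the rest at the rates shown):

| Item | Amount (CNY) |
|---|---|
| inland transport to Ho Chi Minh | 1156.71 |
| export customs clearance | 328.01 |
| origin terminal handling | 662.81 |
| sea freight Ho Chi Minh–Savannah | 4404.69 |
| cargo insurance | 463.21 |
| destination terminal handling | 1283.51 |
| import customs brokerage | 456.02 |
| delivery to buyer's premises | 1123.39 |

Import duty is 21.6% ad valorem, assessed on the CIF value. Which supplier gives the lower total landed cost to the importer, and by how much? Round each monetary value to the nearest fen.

Supplier A (CFR):
CIF value = CFR price + insurance = 215946.46 + 463.21 = 216409.67
Import duty = 216409.67 × 21.6% = 46744.49
Buyer bears (A): 463.21 + 1283.51 + 456.02 + 1123.39 = 3326.13
Landed cost (A) = invoice 215946.46 + 3326.13 + duty 46744.49 = 266017.08
Supplier B (EXW):
CIF value = EXW price + inland to port + export clearance + origin terminal + freight + insurance = 218586.65 + 1156.71 + 328.01 + 662.81 + 4404.69 + 463.21 = 225602.08
Import duty = 225602.08 × 21.6% = 48730.05
Buyer bears (B): 1156.71 + 328.01 + 662.81 + 4404.69 + 463.21 + 1283.51 + 456.02 + 1123.39 = 9878.35
Landed cost (B) = invoice 218586.65 + 9878.35 + duty 48730.05 = 277195.05
Difference = |266017.08 − 277195.05| = 11177.97

Supplier A is cheaper by CNY 11177.97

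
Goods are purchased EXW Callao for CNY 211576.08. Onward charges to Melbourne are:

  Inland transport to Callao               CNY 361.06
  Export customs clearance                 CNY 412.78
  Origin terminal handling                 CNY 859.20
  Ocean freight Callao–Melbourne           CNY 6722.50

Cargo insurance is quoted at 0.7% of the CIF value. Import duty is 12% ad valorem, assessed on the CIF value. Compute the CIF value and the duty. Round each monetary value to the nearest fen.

CIF value: CNY 221481.99; import duty: CNY 26577.84

Let C be the CIF value. C = EXW price + pre-shipment costs + freight + 0.7% × C
C − 0.7% × C = 211576.08 + 361.06 + 412.78 + 859.20 + 6722.50
0.993 × C = 219931.62
C = 219931.62 / 0.993 = 221481.99
Insurance premium = 0.7% × 221481.99 = 1550.37
Import duty = 221481.99 × 12% = 26577.84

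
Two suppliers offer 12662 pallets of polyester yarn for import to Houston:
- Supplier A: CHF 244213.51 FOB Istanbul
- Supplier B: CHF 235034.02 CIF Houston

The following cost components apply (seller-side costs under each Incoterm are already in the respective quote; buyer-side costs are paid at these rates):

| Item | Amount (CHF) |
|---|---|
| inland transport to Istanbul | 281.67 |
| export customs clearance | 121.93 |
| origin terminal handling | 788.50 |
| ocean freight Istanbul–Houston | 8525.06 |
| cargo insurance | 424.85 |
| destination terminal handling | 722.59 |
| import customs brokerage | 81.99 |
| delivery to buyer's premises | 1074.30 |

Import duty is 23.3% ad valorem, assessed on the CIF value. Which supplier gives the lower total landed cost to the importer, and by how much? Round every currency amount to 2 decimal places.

Supplier B is cheaper by CHF 22353.55

Supplier A (FOB):
CIF value = FOB price + freight + insurance = 244213.51 + 8525.06 + 424.85 = 253163.42
Import duty = 253163.42 × 23.3% = 58987.08
Buyer bears (A): 8525.06 + 424.85 + 722.59 + 81.99 + 1074.30 = 10828.79
Landed cost (A) = invoice 244213.51 + 10828.79 + duty 58987.08 = 314029.38
Supplier B (CIF):
The CIF price already equals the CIF value: 235034.02
Import duty = 235034.02 × 23.3% = 54762.93
Buyer bears (B): 722.59 + 81.99 + 1074.30 = 1878.88
Landed cost (B) = invoice 235034.02 + 1878.88 + duty 54762.93 = 291675.83
Difference = |314029.38 − 291675.83| = 22353.55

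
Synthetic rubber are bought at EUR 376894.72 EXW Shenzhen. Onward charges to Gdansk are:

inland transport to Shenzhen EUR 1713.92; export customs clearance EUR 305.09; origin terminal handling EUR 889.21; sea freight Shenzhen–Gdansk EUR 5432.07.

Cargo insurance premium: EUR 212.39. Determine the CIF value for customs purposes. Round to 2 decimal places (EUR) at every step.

CIF = EXW price + pre-shipment costs + freight + insurance
CIF = 376894.72 + 1713.92 + 305.09 + 889.21 + 5432.07 + 212.39 = 385447.40

CIF value: EUR 385447.40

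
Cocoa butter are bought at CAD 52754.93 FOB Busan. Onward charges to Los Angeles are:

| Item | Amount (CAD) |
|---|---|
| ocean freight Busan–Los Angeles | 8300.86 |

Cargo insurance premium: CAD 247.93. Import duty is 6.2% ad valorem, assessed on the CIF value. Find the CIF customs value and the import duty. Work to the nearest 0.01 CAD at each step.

CIF value: CAD 61303.72; import duty: CAD 3800.83

CIF = FOB price + freight + insurance
CIF = 52754.93 + 8300.86 + 247.93 = 61303.72
Import duty = 61303.72 × 6.2% = 3800.83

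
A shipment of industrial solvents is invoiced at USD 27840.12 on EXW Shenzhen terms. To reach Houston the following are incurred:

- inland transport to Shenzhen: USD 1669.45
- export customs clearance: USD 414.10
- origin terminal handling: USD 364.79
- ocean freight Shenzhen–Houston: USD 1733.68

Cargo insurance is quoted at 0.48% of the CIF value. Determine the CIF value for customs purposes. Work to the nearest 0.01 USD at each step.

Let C be the CIF value. C = EXW price + pre-shipment costs + freight + 0.48% × C
C − 0.48% × C = 27840.12 + 1669.45 + 414.10 + 364.79 + 1733.68
0.9952 × C = 32022.14
C = 32022.14 / 0.9952 = 32176.59
Insurance premium = 0.48% × 32176.59 = 154.45

CIF value: USD 32176.59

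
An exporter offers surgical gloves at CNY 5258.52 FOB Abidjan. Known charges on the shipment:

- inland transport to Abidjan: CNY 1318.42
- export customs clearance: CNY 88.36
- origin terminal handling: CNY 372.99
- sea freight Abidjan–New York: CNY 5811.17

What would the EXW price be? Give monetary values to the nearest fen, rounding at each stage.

EXW price: CNY 3478.75

Not relevant to the conversion: freight — on the buyer under both terms; not part of either seller's price.
From FOB to EXW, the seller no longer bears: inland to port, export clearance, origin terminal.
EXW price = 5258.52 − 1318.42 − 88.36 − 372.99 = 3478.75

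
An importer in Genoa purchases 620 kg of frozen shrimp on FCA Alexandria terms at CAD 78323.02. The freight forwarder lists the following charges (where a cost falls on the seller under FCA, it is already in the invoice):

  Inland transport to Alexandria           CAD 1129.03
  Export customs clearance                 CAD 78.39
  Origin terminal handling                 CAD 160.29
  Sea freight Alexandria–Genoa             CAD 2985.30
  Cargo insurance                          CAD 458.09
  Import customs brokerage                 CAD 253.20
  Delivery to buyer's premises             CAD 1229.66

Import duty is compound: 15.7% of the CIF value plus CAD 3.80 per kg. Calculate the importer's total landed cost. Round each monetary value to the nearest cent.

Total landed cost: CAD 98628.05

FCA: the seller delivers export-cleared goods to the carrier; the buyer bears costs from that point.
Already in the invoice (seller's account under FCA): inland to port, export clearance — exclude.
CIF value = FCA price + origin terminal + freight + insurance = 78323.02 + 160.29 + 2985.30 + 458.09 = 81926.70
Ad valorem component: 81926.70 × 15.7% = 12862.49
Specific component: 620 × 3.80 = 2356.00
Import duty = 12862.49 + 2356.00 = 15218.49
Buyer bears: origin terminal 160.29 + freight 2985.30 + insurance 458.09 + brokerage 253.20 + delivery 1229.66 + duty 15218.49 = 20305.03
Landed cost = invoice 78323.02 + 20305.03 = 98628.05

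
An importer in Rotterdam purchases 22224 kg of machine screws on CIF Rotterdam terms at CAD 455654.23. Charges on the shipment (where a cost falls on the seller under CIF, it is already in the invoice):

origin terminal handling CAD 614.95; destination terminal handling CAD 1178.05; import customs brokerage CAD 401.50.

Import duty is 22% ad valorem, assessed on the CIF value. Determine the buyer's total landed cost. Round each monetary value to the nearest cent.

Total landed cost: CAD 557477.71

CIF: the seller pays costs through ocean freight and marine insurance to the destination port.
Already in the invoice (seller's account under CIF): origin terminal — exclude.
The CIF price already equals the CIF value: 455654.23
Import duty = 455654.23 × 22% = 100243.93
Buyer bears: destination terminal 1178.05 + brokerage 401.50 + duty 100243.93 = 101823.48
Landed cost = invoice 455654.23 + 101823.48 = 557477.71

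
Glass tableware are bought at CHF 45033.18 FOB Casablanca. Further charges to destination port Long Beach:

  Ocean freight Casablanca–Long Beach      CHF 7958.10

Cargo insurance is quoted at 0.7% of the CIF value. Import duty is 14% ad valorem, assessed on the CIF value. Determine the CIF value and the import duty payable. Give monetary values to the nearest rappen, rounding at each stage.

Let C be the CIF value. C = FOB price + freight + 0.7% × C
C − 0.7% × C = 45033.18 + 7958.10
0.993 × C = 52991.28
C = 52991.28 / 0.993 = 53364.83
Insurance premium = 0.7% × 53364.83 = 373.55
Import duty = 53364.83 × 14% = 7471.08

CIF value: CHF 53364.83; import duty: CHF 7471.08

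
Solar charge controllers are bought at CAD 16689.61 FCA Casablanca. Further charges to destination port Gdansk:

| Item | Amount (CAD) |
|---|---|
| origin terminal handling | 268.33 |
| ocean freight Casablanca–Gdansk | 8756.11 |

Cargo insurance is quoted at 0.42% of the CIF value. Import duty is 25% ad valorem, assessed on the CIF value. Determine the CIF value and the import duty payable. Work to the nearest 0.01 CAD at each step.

CIF value: CAD 25822.50; import duty: CAD 6455.63

Let C be the CIF value. C = FCA price + pre-shipment costs + freight + 0.42% × C
C − 0.42% × C = 16689.61 + 268.33 + 8756.11
0.9958 × C = 25714.05
C = 25714.05 / 0.9958 = 25822.50
Insurance premium = 0.42% × 25822.50 = 108.45
Import duty = 25822.50 × 25% = 6455.63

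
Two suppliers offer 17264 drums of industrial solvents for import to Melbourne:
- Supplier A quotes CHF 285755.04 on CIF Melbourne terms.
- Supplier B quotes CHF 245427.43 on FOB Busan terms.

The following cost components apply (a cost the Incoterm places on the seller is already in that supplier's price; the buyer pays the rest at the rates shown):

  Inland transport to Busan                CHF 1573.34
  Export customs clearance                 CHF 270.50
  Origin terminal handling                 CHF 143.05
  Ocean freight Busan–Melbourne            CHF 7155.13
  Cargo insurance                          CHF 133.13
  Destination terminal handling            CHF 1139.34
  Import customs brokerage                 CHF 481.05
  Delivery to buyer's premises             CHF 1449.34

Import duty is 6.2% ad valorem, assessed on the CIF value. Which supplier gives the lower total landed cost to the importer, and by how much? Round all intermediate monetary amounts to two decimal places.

Supplier A (CIF):
The CIF price already equals the CIF value: 285755.04
Import duty = 285755.04 × 6.2% = 17716.81
Buyer bears (A): 1139.34 + 481.05 + 1449.34 = 3069.73
Landed cost (A) = invoice 285755.04 + 3069.73 + duty 17716.81 = 306541.58
Supplier B (FOB):
CIF value = FOB price + freight + insurance = 245427.43 + 7155.13 + 133.13 = 252715.69
Import duty = 252715.69 × 6.2% = 15668.37
Buyer bears (B): 7155.13 + 133.13 + 1139.34 + 481.05 + 1449.34 = 10357.99
Landed cost (B) = invoice 245427.43 + 10357.99 + duty 15668.37 = 271453.79
Difference = |306541.58 − 271453.79| = 35087.79

Supplier B is cheaper by CHF 35087.79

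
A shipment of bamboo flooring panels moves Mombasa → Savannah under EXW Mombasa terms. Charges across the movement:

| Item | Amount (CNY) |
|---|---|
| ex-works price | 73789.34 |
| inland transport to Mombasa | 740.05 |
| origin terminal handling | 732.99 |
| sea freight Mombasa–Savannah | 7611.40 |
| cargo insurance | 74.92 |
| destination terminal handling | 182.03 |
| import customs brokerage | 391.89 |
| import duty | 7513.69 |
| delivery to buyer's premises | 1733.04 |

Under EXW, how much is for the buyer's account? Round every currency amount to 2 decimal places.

EXW: the seller makes goods available at their premises; the buyer bears all onward costs.
Seller's account: goods 73789.34 = 73789.34
Buyer's account: inland to port 740.05 + origin terminal 732.99 + freight 7611.40 + insurance 74.92 + destination terminal 182.03 + brokerage 391.89 + duty 7513.69 + delivery 1733.04 = 18980.01

Buyer's account: CNY 18980.01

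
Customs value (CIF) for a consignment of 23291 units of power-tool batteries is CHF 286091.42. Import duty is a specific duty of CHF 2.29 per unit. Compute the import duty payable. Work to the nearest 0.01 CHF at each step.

Import duty: CHF 53336.39

Import duty = 23291 × 2.29 = 53336.39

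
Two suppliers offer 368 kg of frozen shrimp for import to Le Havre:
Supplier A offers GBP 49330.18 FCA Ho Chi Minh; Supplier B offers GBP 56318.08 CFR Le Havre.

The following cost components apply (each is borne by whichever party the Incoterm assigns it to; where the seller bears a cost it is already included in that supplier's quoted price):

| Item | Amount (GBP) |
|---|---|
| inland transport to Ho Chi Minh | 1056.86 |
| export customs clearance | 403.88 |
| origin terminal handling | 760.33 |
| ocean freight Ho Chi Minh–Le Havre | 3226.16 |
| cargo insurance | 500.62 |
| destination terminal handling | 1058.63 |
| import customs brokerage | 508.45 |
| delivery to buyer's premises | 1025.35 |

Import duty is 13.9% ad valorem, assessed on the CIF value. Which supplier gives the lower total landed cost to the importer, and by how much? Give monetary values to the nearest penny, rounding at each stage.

Supplier A (FCA):
CIF value = FCA price + origin terminal + freight + insurance = 49330.18 + 760.33 + 3226.16 + 500.62 = 53817.29
Import duty = 53817.29 × 13.9% = 7480.60
Buyer bears (A): 760.33 + 3226.16 + 500.62 + 1058.63 + 508.45 + 1025.35 = 7079.54
Landed cost (A) = invoice 49330.18 + 7079.54 + duty 7480.60 = 63890.32
Supplier B (CFR):
CIF value = CFR price + insurance = 56318.08 + 500.62 = 56818.70
Import duty = 56818.70 × 13.9% = 7897.80
Buyer bears (B): 500.62 + 1058.63 + 508.45 + 1025.35 = 3093.05
Landed cost (B) = invoice 56318.08 + 3093.05 + duty 7897.80 = 67308.93
Difference = |63890.32 − 67308.93| = 3418.61

Supplier A is cheaper by GBP 3418.61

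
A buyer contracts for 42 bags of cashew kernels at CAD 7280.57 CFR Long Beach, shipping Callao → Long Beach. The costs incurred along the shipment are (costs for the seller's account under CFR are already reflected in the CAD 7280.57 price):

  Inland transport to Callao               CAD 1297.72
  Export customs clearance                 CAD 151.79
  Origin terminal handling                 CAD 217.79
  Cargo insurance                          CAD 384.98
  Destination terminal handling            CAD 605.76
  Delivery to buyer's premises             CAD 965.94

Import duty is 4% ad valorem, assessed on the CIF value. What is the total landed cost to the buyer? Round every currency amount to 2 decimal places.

Total landed cost: CAD 9543.87

CFR: the seller pays costs through ocean freight to the destination port, but not insurance.
Already in the invoice (seller's account under CFR): inland to port, export clearance, origin terminal — exclude.
CIF value = CFR price + insurance = 7280.57 + 384.98 = 7665.55
Import duty = 7665.55 × 4% = 306.62
Buyer bears: insurance 384.98 + destination terminal 605.76 + delivery 965.94 + duty 306.62 = 2263.30
Landed cost = invoice 7280.57 + 2263.30 = 9543.87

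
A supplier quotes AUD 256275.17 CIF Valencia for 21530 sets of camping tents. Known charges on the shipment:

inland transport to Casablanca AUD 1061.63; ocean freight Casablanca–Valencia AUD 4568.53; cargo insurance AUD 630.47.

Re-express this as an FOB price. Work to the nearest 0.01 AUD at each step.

FOB price: AUD 251076.17

Not relevant to the conversion: inland to port — on the seller under both CIF and FOB; already in the CIF price and stays in the FOB price.
From CIF to FOB, the seller no longer bears: freight, insurance.
FOB price = 256275.17 − 4568.53 − 630.47 = 251076.17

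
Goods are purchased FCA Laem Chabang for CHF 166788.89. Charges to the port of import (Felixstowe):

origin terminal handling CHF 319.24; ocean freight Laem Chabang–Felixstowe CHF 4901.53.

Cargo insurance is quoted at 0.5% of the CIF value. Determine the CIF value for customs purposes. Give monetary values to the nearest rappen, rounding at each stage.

CIF value: CHF 172874.03

Let C be the CIF value. C = FCA price + pre-shipment costs + freight + 0.5% × C
C − 0.5% × C = 166788.89 + 319.24 + 4901.53
0.995 × C = 172009.66
C = 172009.66 / 0.995 = 172874.03
Insurance premium = 0.5% × 172874.03 = 864.37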